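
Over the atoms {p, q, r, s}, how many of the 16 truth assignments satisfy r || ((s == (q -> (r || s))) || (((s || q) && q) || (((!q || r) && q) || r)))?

14

Initial set: {T (r || ((s == (q -> (r || s))) || (((s || q) && q) || (((!q || r) && q) || r))))}.
T (r || ((s == (q -> (r || s))) || (((s || q) && q) || (((!q || r) && q) || r)))): β-rule — branch into T r  //  T ((s == (q -> (r || s))) || (((s || q) && q) || (((!q || r) && q) || r))).
  branch 1 (add T r):
    ○ open, literals {r=true}.
  branch 2 (add T ((s == (q -> (r || s))) || (((s || q) && q) || (((!q || r) && q) || r)))):
    T ((s == (q -> (r || s))) || (((s || q) && q) || (((!q || r) && q) || r))): β-rule — branch into T (s == (q -> (r || s)))  //  T (((s || q) && q) || (((!q || r) && q) || r)).
      branch 2.1 (add T (s == (q -> (r || s)))):
        T (s == (q -> (r || s))): β-rule — branch into T s, T (q -> (r || s))  //  F s, F (q -> (r || s)).
          branch 2.1.1 (add T s, T (q -> (r || s))):
            T (q -> (r || s)): β-rule — branch into F q  //  T (r || s).
              branch 2.1.1.1 (add F q):
                ○ open, literals {q=false, s=true}.
              branch 2.1.1.2 (add T (r || s)):
                T (r || s): β-rule — branch into T r  //  T s.
                  branch 2.1.1.2.1 (add T r):
                    ○ open, literals {r=true, s=true}.
                  branch 2.1.1.2.2 (add T s):
                    ○ open, literals {s=true}.
          branch 2.1.2 (add F s, F (q -> (r || s))):
            F (q -> (r || s)): α-rule — add T q, F (r || s).
            F (r || s): α-rule — add F r, F s.
            ○ open, literals {q=true, r=false, s=false}.
      branch 2.2 (add T (((s || q) && q) || (((!q || r) && q) || r))):
        T (((s || q) && q) || (((!q || r) && q) || r)): β-rule — branch into T ((s || q) && q)  //  T (((!q || r) && q) || r).
          branch 2.2.1 (add T ((s || q) && q)):
            T ((s || q) && q): α-rule — add T (s || q), T q.
            T (s || q): β-rule — branch into T s  //  T q.
              branch 2.2.1.1 (add T s):
                ○ open, literals {q=true, s=true}.
              branch 2.2.1.2 (add T q):
                ○ open, literals {q=true}.
          branch 2.2.2 (add T (((!q || r) && q) || r)):
            T (((!q || r) && q) || r): β-rule — branch into T ((!q || r) && q)  //  T r.
              branch 2.2.2.1 (add T ((!q || r) && q)):
                T ((!q || r) && q): α-rule — add T (!q || r), T q.
                T (!q || r): β-rule — branch into T !q  //  T r.
                  branch 2.2.2.1.1 (add T !q):
                    × closes — contains both q and !q.
                  branch 2.2.2.1.2 (add T r):
                    ○ open, literals {q=true, r=true}.
              branch 2.2.2.2 (add T r):
                ○ open, literals {r=true}.
1 branch closed, 9 open.
Each open branch fixes some atoms; the unmentioned ones are free. Counting distinct full assignments: branch {r=true} (p, q, s) contributes 8 new; branch {q=false, s=true} (p, r) contributes 2 new; branch {r=true, s=true} (p, q) contributes 0 new; branch {s=true} (p, q, r) contributes 2 new; branch {q=true, r=false, s=false} (p) contributes 2 new; branch {q=true, s=true} (p, r) contributes 0 new; branch {q=true} (p, r, s) contributes 0 new; branch {q=true, r=true} (p, s) contributes 0 new; branch {r=true} (p, q, s) contributes 0 new. Total: 14.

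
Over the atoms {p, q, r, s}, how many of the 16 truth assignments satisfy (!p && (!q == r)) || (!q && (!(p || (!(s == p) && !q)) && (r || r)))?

Initial set: {((!p && (!q == r)) || (!q && (!(p || (!(s == p) && !q)) && (r || r))))}.
((!p && (!q == r)) || (!q && (!(p || (!(s == p) && !q)) && (r || r)))): β-rule — branch into (!p && (!q == r))  //  (!q && (!(p || (!(s == p) && !q)) && (r || r))).
  branch 1 (add (!p && (!q == r))):
    (!p && (!q == r)): α-rule — add !p, (!q == r).
    (!q == r): β-rule — branch into !q, r  //  !!q, !r.
      branch 1.1 (add !q, r):
        ○ open, literals {p=0, q=0, r=1}.
      branch 1.2 (add !!q, !r):
        ○ open, literals {p=0, q=1, r=0}.
  branch 2 (add (!q && (!(p || (!(s == p) && !q)) && (r || r)))):
    (!q && (!(p || (!(s == p) && !q)) && (r || r))): α-rule — add !q, (!(p || (!(s == p) && !q)) && (r || r)).
    (!(p || (!(s == p) && !q)) && (r || r)): α-rule — add !(p || (!(s == p) && !q)), (r || r).
    !(p || (!(s == p) && !q)): α-rule — add !p, !(!(s == p) && !q).
    (r || r): β-rule — branch into r  //  r.
      branch 2.1 (add r):
        !(!(s == p) && !q): β-rule — branch into !!(s == p)  //  !!q.
          branch 2.1.1 (add !!(s == p)):
            !!(s == p): β-rule — branch into s, p  //  !s, !p.
              branch 2.1.1.1 (add s, p):
                × closes — contains both p and !p.
              branch 2.1.1.2 (add !s, !p):
                ○ open, literals {p=0, q=0, r=1, s=0}.
          branch 2.1.2 (add !!q):
            × closes — contains both q and !q.
      branch 2.2 (add r):
        !(!(s == p) && !q): β-rule — branch into !!(s == p)  //  !!q.
          branch 2.2.1 (add !!(s == p)):
            !!(s == p): β-rule — branch into s, p  //  !s, !p.
              branch 2.2.1.1 (add s, p):
                × closes — contains both p and !p.
              branch 2.2.1.2 (add !s, !p):
                ○ open, literals {p=0, q=0, r=1, s=0}.
          branch 2.2.2 (add !!q):
            × closes — contains both q and !q.
4 branches closed, 4 open.
Each open branch fixes some atoms; the unmentioned ones are free. Counting distinct full assignments: branch {p=0, q=0, r=1} (s) contributes 2 new; branch {p=0, q=1, r=0} (s) contributes 2 new; branch {p=0, q=0, r=1, s=0} (none free) contributes 0 new; branch {p=0, q=0, r=1, s=0} (none free) contributes 0 new. Total: 4.

4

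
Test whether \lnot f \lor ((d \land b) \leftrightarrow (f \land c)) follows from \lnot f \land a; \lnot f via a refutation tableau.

Yes

Initial set: {T (\lnot f \land a); T \lnot f; F (\lnot f \lor ((d \land b) \leftrightarrow (f \land c)))}.
T (\lnot f \land a): α-rule — add T \lnot f, T a.
F (\lnot f \lor ((d \land b) \leftrightarrow (f \land c))): α-rule — add F \lnot f, F ((d \land b) \leftrightarrow (f \land c)).
× closes — contains both f and \lnot f.
All 1 branch closes.
Every branch closed, so the premises entail the conclusion.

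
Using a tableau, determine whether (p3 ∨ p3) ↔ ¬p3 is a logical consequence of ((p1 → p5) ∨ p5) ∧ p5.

Initial set: {T (((p1 → p5) ∨ p5) ∧ p5); F ((p3 ∨ p3) ↔ ¬p3)}.
T (((p1 → p5) ∨ p5) ∧ p5): α-rule — add T ((p1 → p5) ∨ p5), T p5.
F ((p3 ∨ p3) ↔ ¬p3): β-rule — branch into T (p3 ∨ p3), F ¬p3  //  F (p3 ∨ p3), T ¬p3.
  branch 1 (add T (p3 ∨ p3), F ¬p3):
    T ((p1 → p5) ∨ p5): β-rule — branch into T (p1 → p5)  //  T p5.
      branch 1.1 (add T (p1 → p5)):
        T (p3 ∨ p3): β-rule — branch into T p3  //  T p3.
          branch 1.1.1 (add T p3):
            T (p1 → p5): β-rule — branch into F p1  //  T p5.
              branch 1.1.1.1 (add F p1):
                ○ open, literals {p1=false, p3=true, p5=true}.
              branch 1.1.1.2 (add T p5):
                ○ open, literals {p3=true, p5=true}.
          branch 1.1.2 (add T p3):
            T (p1 → p5): β-rule — branch into F p1  //  T p5.
              branch 1.1.2.1 (add F p1):
                ○ open, literals {p1=false, p3=true, p5=true}.
              branch 1.1.2.2 (add T p5):
                ○ open, literals {p3=true, p5=true}.
      branch 1.2 (add T p5):
        T (p3 ∨ p3): β-rule — branch into T p3  //  T p3.
          branch 1.2.1 (add T p3):
            ○ open, literals {p3=true, p5=true}.
          branch 1.2.2 (add T p3):
            ○ open, literals {p3=true, p5=true}.
  branch 2 (add F (p3 ∨ p3), T ¬p3):
    F (p3 ∨ p3): α-rule — add F p3, F p3.
    T ((p1 → p5) ∨ p5): β-rule — branch into T (p1 → p5)  //  T p5.
      branch 2.1 (add T (p1 → p5)):
        T (p1 → p5): β-rule — branch into F p1  //  T p5.
          branch 2.1.1 (add F p1):
            ○ open, literals {p1=false, p3=false, p5=true}.
          branch 2.1.2 (add T p5):
            ○ open, literals {p3=false, p5=true}.
      branch 2.2 (add T p5):
        ○ open, literals {p3=false, p5=true}.
0 branches closed, 9 open.
An open branch gives a countermodel: p1=false, p3=true, p5=true (unmentioned atoms arbitrary); the premises hold there but the conclusion fails.

No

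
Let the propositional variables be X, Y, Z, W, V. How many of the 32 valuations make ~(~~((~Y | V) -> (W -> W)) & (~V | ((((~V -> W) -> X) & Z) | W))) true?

6

Initial set: {~(~~((~Y | V) -> (W -> W)) & (~V | ((((~V -> W) -> X) & Z) | W)))}.
~(~~((~Y | V) -> (W -> W)) & (~V | ((((~V -> W) -> X) & Z) | W))): β-rule — branch into ~~~((~Y | V) -> (W -> W))  //  ~(~V | ((((~V -> W) -> X) & Z) | W)).
  branch 1 (add ~~~((~Y | V) -> (W -> W))):
    ~~~((~Y | V) -> (W -> W)): drop double negation, giving ~((~Y | V) -> (W -> W)).
    ~((~Y | V) -> (W -> W)): α-rule — add (~Y | V), ~(W -> W).
    ~(W -> W): α-rule — add W, ~W.
    × closes — contains both W and ~W.
  branch 2 (add ~(~V | ((((~V -> W) -> X) & Z) | W))):
    ~(~V | ((((~V -> W) -> X) & Z) | W)): α-rule — add ~~V, ~((((~V -> W) -> X) & Z) | W).
    ~((((~V -> W) -> X) & Z) | W): α-rule — add ~(((~V -> W) -> X) & Z), ~W.
    ~(((~V -> W) -> X) & Z): β-rule — branch into ~((~V -> W) -> X)  //  ~Z.
      branch 2.1 (add ~((~V -> W) -> X)):
        ~((~V -> W) -> X): α-rule — add (~V -> W), ~X.
        (~V -> W): β-rule — branch into ~~V  //  W.
          branch 2.1.1 (add ~~V):
            ○ open, literals {V=T, W=F, X=F}.
          branch 2.1.2 (add W):
            × closes — contains both W and ~W.
      branch 2.2 (add ~Z):
        ○ open, literals {V=T, W=F, Z=F}.
2 branches closed, 2 open.
Each open branch fixes some atoms; the unmentioned ones are free. Counting distinct full assignments: branch {V=T, W=F, X=F} (Y, Z) contributes 4 new; branch {V=T, W=F, Z=F} (X, Y) contributes 2 new. Total: 6.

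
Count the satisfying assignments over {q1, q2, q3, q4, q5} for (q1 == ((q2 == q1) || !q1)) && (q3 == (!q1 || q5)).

4

Initial set: {T ((q1 == ((q2 == q1) || !q1)) && (q3 == (!q1 || q5)))}.
T ((q1 == ((q2 == q1) || !q1)) && (q3 == (!q1 || q5))): α-rule — add T (q1 == ((q2 == q1) || !q1)), T (q3 == (!q1 || q5)).
T (q1 == ((q2 == q1) || !q1)): β-rule — branch into T q1, T ((q2 == q1) || !q1)  //  F q1, F ((q2 == q1) || !q1).
  branch 1 (add T q1, T ((q2 == q1) || !q1)):
    T (q3 == (!q1 || q5)): β-rule — branch into T q3, T (!q1 || q5)  //  F q3, F (!q1 || q5).
      branch 1.1 (add T q3, T (!q1 || q5)):
        T ((q2 == q1) || !q1): β-rule — branch into T (q2 == q1)  //  T !q1.
          branch 1.1.1 (add T (q2 == q1)):
            T (!q1 || q5): β-rule — branch into T !q1  //  T q5.
              branch 1.1.1.1 (add T !q1):
                × closes — contains both q1 and !q1.
              branch 1.1.1.2 (add T q5):
                T (q2 == q1): β-rule — branch into T q2, T q1  //  F q2, F q1.
                  branch 1.1.1.2.1 (add T q2, T q1):
                    ○ open, literals {q1=T, q2=T, q3=T, q5=T}.
                  branch 1.1.1.2.2 (add F q2, F q1):
                    × closes — contains both q1 and !q1.
          branch 1.1.2 (add T !q1):
            × closes — contains both q1 and !q1.
      branch 1.2 (add F q3, F (!q1 || q5)):
        F (!q1 || q5): α-rule — add F !q1, F q5.
        T ((q2 == q1) || !q1): β-rule — branch into T (q2 == q1)  //  T !q1.
          branch 1.2.1 (add T (q2 == q1)):
            T (q2 == q1): β-rule — branch into T q2, T q1  //  F q2, F q1.
              branch 1.2.1.1 (add T q2, T q1):
                ○ open, literals {q1=T, q2=T, q3=F, q5=F}.
              branch 1.2.1.2 (add F q2, F q1):
                × closes — contains both q1 and !q1.
          branch 1.2.2 (add T !q1):
            × closes — contains both q1 and !q1.
  branch 2 (add F q1, F ((q2 == q1) || !q1)):
    F ((q2 == q1) || !q1): α-rule — add F (q2 == q1), F !q1.
    × closes — contains both q1 and !q1.
6 branches closed, 2 open.
Each open branch fixes some atoms; the unmentioned ones are free. Counting distinct full assignments: branch {q1=T, q2=T, q3=T, q5=T} (q4) contributes 2 new; branch {q1=T, q2=T, q3=F, q5=F} (q4) contributes 2 new. Total: 4.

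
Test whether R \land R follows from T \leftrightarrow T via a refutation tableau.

No

Initial set: {(T \leftrightarrow T); \lnot (R \land R)}.
(T \leftrightarrow T): β-rule — branch into T, T  //  \lnot T, \lnot T.
  branch 1 (add T, T):
    \lnot (R \land R): β-rule — branch into \lnot R  //  \lnot R.
      branch 1.1 (add \lnot R):
        ○ open, literals {R=F, T=T}.
      branch 1.2 (add \lnot R):
        ○ open, literals {R=F, T=T}.
  branch 2 (add \lnot T, \lnot T):
    \lnot (R \land R): β-rule — branch into \lnot R  //  \lnot R.
      branch 2.1 (add \lnot R):
        ○ open, literals {R=F, T=F}.
      branch 2.2 (add \lnot R):
        ○ open, literals {R=F, T=F}.
0 branches closed, 4 open.
An open branch gives a countermodel: R=F, T=T (unmentioned atoms arbitrary); the premises hold there but the conclusion fails.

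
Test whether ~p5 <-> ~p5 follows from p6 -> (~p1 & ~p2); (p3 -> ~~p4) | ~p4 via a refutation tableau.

Yes

Initial set: {T (p6 -> (~p1 & ~p2)); T ((p3 -> ~~p4) | ~p4); F (~p5 <-> ~p5)}.
T (p6 -> (~p1 & ~p2)): β-rule — branch into F p6  //  T (~p1 & ~p2).
  branch 1 (add F p6):
    T ((p3 -> ~~p4) | ~p4): β-rule — branch into T (p3 -> ~~p4)  //  T ~p4.
      branch 1.1 (add T (p3 -> ~~p4)):
        F (~p5 <-> ~p5): β-rule — branch into T ~p5, F ~p5  //  F ~p5, T ~p5.
          branch 1.1.1 (add T ~p5, F ~p5):
            × closes — contains both p5 and ~p5.
          branch 1.1.2 (add F ~p5, T ~p5):
            × closes — contains both p5 and ~p5.
      branch 1.2 (add T ~p4):
        F (~p5 <-> ~p5): β-rule — branch into T ~p5, F ~p5  //  F ~p5, T ~p5.
          branch 1.2.1 (add T ~p5, F ~p5):
            × closes — contains both p5 and ~p5.
          branch 1.2.2 (add F ~p5, T ~p5):
            × closes — contains both p5 and ~p5.
  branch 2 (add T (~p1 & ~p2)):
    T (~p1 & ~p2): α-rule — add T ~p1, T ~p2.
    T ((p3 -> ~~p4) | ~p4): β-rule — branch into T (p3 -> ~~p4)  //  T ~p4.
      branch 2.1 (add T (p3 -> ~~p4)):
        F (~p5 <-> ~p5): β-rule — branch into T ~p5, F ~p5  //  F ~p5, T ~p5.
          branch 2.1.1 (add T ~p5, F ~p5):
            × closes — contains both p5 and ~p5.
          branch 2.1.2 (add F ~p5, T ~p5):
            × closes — contains both p5 and ~p5.
      branch 2.2 (add T ~p4):
        F (~p5 <-> ~p5): β-rule — branch into T ~p5, F ~p5  //  F ~p5, T ~p5.
          branch 2.2.1 (add T ~p5, F ~p5):
            × closes — contains both p5 and ~p5.
          branch 2.2.2 (add F ~p5, T ~p5):
            × closes — contains both p5 and ~p5.
All 8 branches close.
Every branch closed, so the premises entail the conclusion.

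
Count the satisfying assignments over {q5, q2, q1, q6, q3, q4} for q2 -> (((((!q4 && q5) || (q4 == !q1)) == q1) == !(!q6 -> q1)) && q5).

40

Initial set: {(q2 -> (((((!q4 && q5) || (q4 == !q1)) == q1) == !(!q6 -> q1)) && q5))}.
(q2 -> (((((!q4 && q5) || (q4 == !q1)) == q1) == !(!q6 -> q1)) && q5)): β-rule — branch into !q2  //  (((((!q4 && q5) || (q4 == !q1)) == q1) == !(!q6 -> q1)) && q5).
  branch 1 (add !q2):
    ○ open, literals {q2=false}.
  branch 2 (add (((((!q4 && q5) || (q4 == !q1)) == q1) == !(!q6 -> q1)) && q5)):
    (((((!q4 && q5) || (q4 == !q1)) == q1) == !(!q6 -> q1)) && q5): α-rule — add ((((!q4 && q5) || (q4 == !q1)) == q1) == !(!q6 -> q1)), q5.
    ((((!q4 && q5) || (q4 == !q1)) == q1) == !(!q6 -> q1)): β-rule — branch into (((!q4 && q5) || (q4 == !q1)) == q1), !(!q6 -> q1)  //  !(((!q4 && q5) || (q4 == !q1)) == q1), !!(!q6 -> q1).
      branch 2.1 (add (((!q4 && q5) || (q4 == !q1)) == q1), !(!q6 -> q1)):
        !(!q6 -> q1): α-rule — add !q6, !q1.
        (((!q4 && q5) || (q4 == !q1)) == q1): β-rule — branch into ((!q4 && q5) || (q4 == !q1)), q1  //  !((!q4 && q5) || (q4 == !q1)), !q1.
          branch 2.1.1 (add ((!q4 && q5) || (q4 == !q1)), q1):
            × closes — contains both q1 and !q1.
          branch 2.1.2 (add !((!q4 && q5) || (q4 == !q1)), !q1):
            !((!q4 && q5) || (q4 == !q1)): α-rule — add !(!q4 && q5), !(q4 == !q1).
            !(!q4 && q5): β-rule — branch into !!q4  //  !q5.
              branch 2.1.2.1 (add !!q4):
                !(q4 == !q1): β-rule — branch into q4, !!q1  //  !q4, !q1.
                  branch 2.1.2.1.1 (add q4, !!q1):
                    × closes — contains both q1 and !q1.
                  branch 2.1.2.1.2 (add !q4, !q1):
                    × closes — contains both q4 and !q4.
              branch 2.1.2.2 (add !q5):
                × closes — contains both q5 and !q5.
      branch 2.2 (add !(((!q4 && q5) || (q4 == !q1)) == q1), !!(!q6 -> q1)):
        !(((!q4 && q5) || (q4 == !q1)) == q1): β-rule — branch into ((!q4 && q5) || (q4 == !q1)), !q1  //  !((!q4 && q5) || (q4 == !q1)), q1.
          branch 2.2.1 (add ((!q4 && q5) || (q4 == !q1)), !q1):
            !!(!q6 -> q1): β-rule — branch into !!q6  //  q1.
              branch 2.2.1.1 (add !!q6):
                ((!q4 && q5) || (q4 == !q1)): β-rule — branch into (!q4 && q5)  //  (q4 == !q1).
                  branch 2.2.1.1.1 (add (!q4 && q5)):
                    (!q4 && q5): α-rule — add !q4, q5.
                    ○ open, literals {q1=false, q4=false, q5=true, q6=true}.
                  branch 2.2.1.1.2 (add (q4 == !q1)):
                    (q4 == !q1): β-rule — branch into q4, !q1  //  !q4, !!q1.
                      branch 2.2.1.1.2.1 (add q4, !q1):
                        ○ open, literals {q1=false, q4=true, q5=true, q6=true}.
                      branch 2.2.1.1.2.2 (add !q4, !!q1):
                        × closes — contains both q1 and !q1.
              branch 2.2.1.2 (add q1):
                × closes — contains both q1 and !q1.
          branch 2.2.2 (add !((!q4 && q5) || (q4 == !q1)), q1):
            !((!q4 && q5) || (q4 == !q1)): α-rule — add !(!q4 && q5), !(q4 == !q1).
            !!(!q6 -> q1): β-rule — branch into !!q6  //  q1.
              branch 2.2.2.1 (add !!q6):
                !(!q4 && q5): β-rule — branch into !!q4  //  !q5.
                  branch 2.2.2.1.1 (add !!q4):
                    !(q4 == !q1): β-rule — branch into q4, !!q1  //  !q4, !q1.
                      branch 2.2.2.1.1.1 (add q4, !!q1):
                        ○ open, literals {q1=true, q4=true, q5=true, q6=true}.
                      branch 2.2.2.1.1.2 (add !q4, !q1):
                        × closes — contains both q4 and !q4.
                  branch 2.2.2.1.2 (add !q5):
                    × closes — contains both q5 and !q5.
              branch 2.2.2.2 (add q1):
                !(!q4 && q5): β-rule — branch into !!q4  //  !q5.
                  branch 2.2.2.2.1 (add !!q4):
                    !(q4 == !q1): β-rule — branch into q4, !!q1  //  !q4, !q1.
                      branch 2.2.2.2.1.1 (add q4, !!q1):
                        ○ open, literals {q1=true, q4=true, q5=true}.
                      branch 2.2.2.2.1.2 (add !q4, !q1):
                        × closes — contains both q4 and !q4.
                  branch 2.2.2.2.2 (add !q5):
                    × closes — contains both q5 and !q5.
10 branches closed, 5 open.
Each open branch fixes some atoms; the unmentioned ones are free. Counting distinct full assignments: branch {q2=false} (q5, q1, q6, q3, q4) contributes 32 new; branch {q1=false, q4=false, q5=true, q6=true} (q2, q3) contributes 2 new; branch {q1=false, q4=true, q5=true, q6=true} (q2, q3) contributes 2 new; branch {q1=true, q4=true, q5=true, q6=true} (q2, q3) contributes 2 new; branch {q1=true, q4=true, q5=true} (q2, q6, q3) contributes 2 new. Total: 40.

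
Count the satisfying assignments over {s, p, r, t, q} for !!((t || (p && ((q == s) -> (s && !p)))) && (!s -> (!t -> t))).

18

Initial set: {!!((t || (p && ((q == s) -> (s && !p)))) && (!s -> (!t -> t)))}.
!!((t || (p && ((q == s) -> (s && !p)))) && (!s -> (!t -> t))): drop double negation, giving ((t || (p && ((q == s) -> (s && !p)))) && (!s -> (!t -> t))).
((t || (p && ((q == s) -> (s && !p)))) && (!s -> (!t -> t))): α-rule — add (t || (p && ((q == s) -> (s && !p)))), (!s -> (!t -> t)).
(t || (p && ((q == s) -> (s && !p)))): β-rule — branch into t  //  (p && ((q == s) -> (s && !p))).
  branch 1 (add t):
    (!s -> (!t -> t)): β-rule — branch into !!s  //  (!t -> t).
      branch 1.1 (add !!s):
        ○ open, literals {s=T, t=T}.
      branch 1.2 (add (!t -> t)):
        (!t -> t): β-rule — branch into !!t  //  t.
          branch 1.2.1 (add !!t):
            ○ open, literals {t=T}.
          branch 1.2.2 (add t):
            ○ open, literals {t=T}.
  branch 2 (add (p && ((q == s) -> (s && !p)))):
    (p && ((q == s) -> (s && !p))): α-rule — add p, ((q == s) -> (s && !p)).
    (!s -> (!t -> t)): β-rule — branch into !!s  //  (!t -> t).
      branch 2.1 (add !!s):
        ((q == s) -> (s && !p)): β-rule — branch into !(q == s)  //  (s && !p).
          branch 2.1.1 (add !(q == s)):
            !(q == s): β-rule — branch into q, !s  //  !q, s.
              branch 2.1.1.1 (add q, !s):
                × closes — contains both s and !s.
              branch 2.1.1.2 (add !q, s):
                ○ open, literals {p=T, q=F, s=T}.
          branch 2.1.2 (add (s && !p)):
            (s && !p): α-rule — add s, !p.
            × closes — contains both p and !p.
      branch 2.2 (add (!t -> t)):
        ((q == s) -> (s && !p)): β-rule — branch into !(q == s)  //  (s && !p).
          branch 2.2.1 (add !(q == s)):
            (!t -> t): β-rule — branch into !!t  //  t.
              branch 2.2.1.1 (add !!t):
                !(q == s): β-rule — branch into q, !s  //  !q, s.
                  branch 2.2.1.1.1 (add q, !s):
                    ○ open, literals {p=T, q=T, s=F, t=T}.
                  branch 2.2.1.1.2 (add !q, s):
                    ○ open, literals {p=T, q=F, s=T, t=T}.
              branch 2.2.1.2 (add t):
                !(q == s): β-rule — branch into q, !s  //  !q, s.
                  branch 2.2.1.2.1 (add q, !s):
                    ○ open, literals {p=T, q=T, s=F, t=T}.
                  branch 2.2.1.2.2 (add !q, s):
                    ○ open, literals {p=T, q=F, s=T, t=T}.
          branch 2.2.2 (add (s && !p)):
            (s && !p): α-rule — add s, !p.
            × closes — contains both p and !p.
3 branches closed, 8 open.
Each open branch fixes some atoms; the unmentioned ones are free. Counting distinct full assignments: branch {s=T, t=T} (p, r, q) contributes 8 new; branch {t=T} (s, p, r, q) contributes 8 new; branch {t=T} (s, p, r, q) contributes 0 new; branch {p=T, q=F, s=T} (r, t) contributes 2 new; branch {p=T, q=T, s=F, t=T} (r) contributes 0 new; branch {p=T, q=F, s=T, t=T} (r) contributes 0 new; branch {p=T, q=T, s=F, t=T} (r) contributes 0 new; branch {p=T, q=F, s=T, t=T} (r) contributes 0 new. Total: 18.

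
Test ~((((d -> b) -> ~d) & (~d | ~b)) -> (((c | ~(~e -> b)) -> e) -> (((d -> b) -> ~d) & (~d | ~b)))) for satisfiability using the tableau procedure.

Unsatisfiable

Initial set: {~((((d -> b) -> ~d) & (~d | ~b)) -> (((c | ~(~e -> b)) -> e) -> (((d -> b) -> ~d) & (~d | ~b))))}.
~((((d -> b) -> ~d) & (~d | ~b)) -> (((c | ~(~e -> b)) -> e) -> (((d -> b) -> ~d) & (~d | ~b)))): α-rule — add (((d -> b) -> ~d) & (~d | ~b)), ~(((c | ~(~e -> b)) -> e) -> (((d -> b) -> ~d) & (~d | ~b))).
(((d -> b) -> ~d) & (~d | ~b)): α-rule — add ((d -> b) -> ~d), (~d | ~b).
~(((c | ~(~e -> b)) -> e) -> (((d -> b) -> ~d) & (~d | ~b))): α-rule — add ((c | ~(~e -> b)) -> e), ~(((d -> b) -> ~d) & (~d | ~b)).
((d -> b) -> ~d): β-rule — branch into ~(d -> b)  //  ~d.
  branch 1 (add ~(d -> b)):
    ~(d -> b): α-rule — add d, ~b.
    (~d | ~b): β-rule — branch into ~d  //  ~b.
      branch 1.1 (add ~d):
        × closes — contains both d and ~d.
      branch 1.2 (add ~b):
        ((c | ~(~e -> b)) -> e): β-rule — branch into ~(c | ~(~e -> b))  //  e.
          branch 1.2.1 (add ~(c | ~(~e -> b))):
            ~(c | ~(~e -> b)): α-rule — add ~c, ~~(~e -> b).
            ~(((d -> b) -> ~d) & (~d | ~b)): β-rule — branch into ~((d -> b) -> ~d)  //  ~(~d | ~b).
              branch 1.2.1.1 (add ~((d -> b) -> ~d)):
                ~((d -> b) -> ~d): α-rule — add (d -> b), ~~d.
                ~~(~e -> b): β-rule — branch into ~~e  //  b.
                  branch 1.2.1.1.1 (add ~~e):
                    (d -> b): β-rule — branch into ~d  //  b.
                      branch 1.2.1.1.1.1 (add ~d):
                        × closes — contains both d and ~d.
                      branch 1.2.1.1.1.2 (add b):
                        × closes — contains both b and ~b.
                  branch 1.2.1.1.2 (add b):
                    × closes — contains both b and ~b.
              branch 1.2.1.2 (add ~(~d | ~b)):
                ~(~d | ~b): α-rule — add ~~d, ~~b.
                × closes — contains both b and ~b.
          branch 1.2.2 (add e):
            ~(((d -> b) -> ~d) & (~d | ~b)): β-rule — branch into ~((d -> b) -> ~d)  //  ~(~d | ~b).
              branch 1.2.2.1 (add ~((d -> b) -> ~d)):
                ~((d -> b) -> ~d): α-rule — add (d -> b), ~~d.
                (d -> b): β-rule — branch into ~d  //  b.
                  branch 1.2.2.1.1 (add ~d):
                    × closes — contains both d and ~d.
                  branch 1.2.2.1.2 (add b):
                    × closes — contains both b and ~b.
              branch 1.2.2.2 (add ~(~d | ~b)):
                ~(~d | ~b): α-rule — add ~~d, ~~b.
                × closes — contains both b and ~b.
  branch 2 (add ~d):
    (~d | ~b): β-rule — branch into ~d  //  ~b.
      branch 2.1 (add ~d):
        ((c | ~(~e -> b)) -> e): β-rule — branch into ~(c | ~(~e -> b))  //  e.
          branch 2.1.1 (add ~(c | ~(~e -> b))):
            ~(c | ~(~e -> b)): α-rule — add ~c, ~~(~e -> b).
            ~(((d -> b) -> ~d) & (~d | ~b)): β-rule — branch into ~((d -> b) -> ~d)  //  ~(~d | ~b).
              branch 2.1.1.1 (add ~((d -> b) -> ~d)):
                ~((d -> b) -> ~d): α-rule — add (d -> b), ~~d.
                × closes — contains both d and ~d.
              branch 2.1.1.2 (add ~(~d | ~b)):
                ~(~d | ~b): α-rule — add ~~d, ~~b.
                × closes — contains both d and ~d.
          branch 2.1.2 (add e):
            ~(((d -> b) -> ~d) & (~d | ~b)): β-rule — branch into ~((d -> b) -> ~d)  //  ~(~d | ~b).
              branch 2.1.2.1 (add ~((d -> b) -> ~d)):
                ~((d -> b) -> ~d): α-rule — add (d -> b), ~~d.
                × closes — contains both d and ~d.
              branch 2.1.2.2 (add ~(~d | ~b)):
                ~(~d | ~b): α-rule — add ~~d, ~~b.
                × closes — contains both d and ~d.
      branch 2.2 (add ~b):
        ((c | ~(~e -> b)) -> e): β-rule — branch into ~(c | ~(~e -> b))  //  e.
          branch 2.2.1 (add ~(c | ~(~e -> b))):
            ~(c | ~(~e -> b)): α-rule — add ~c, ~~(~e -> b).
            ~(((d -> b) -> ~d) & (~d | ~b)): β-rule — branch into ~((d -> b) -> ~d)  //  ~(~d | ~b).
              branch 2.2.1.1 (add ~((d -> b) -> ~d)):
                ~((d -> b) -> ~d): α-rule — add (d -> b), ~~d.
                × closes — contains both d and ~d.
              branch 2.2.1.2 (add ~(~d | ~b)):
                ~(~d | ~b): α-rule — add ~~d, ~~b.
                × closes — contains both d and ~d.
          branch 2.2.2 (add e):
            ~(((d -> b) -> ~d) & (~d | ~b)): β-rule — branch into ~((d -> b) -> ~d)  //  ~(~d | ~b).
              branch 2.2.2.1 (add ~((d -> b) -> ~d)):
                ~((d -> b) -> ~d): α-rule — add (d -> b), ~~d.
                × closes — contains both d and ~d.
              branch 2.2.2.2 (add ~(~d | ~b)):
                ~(~d | ~b): α-rule — add ~~d, ~~b.
                × closes — contains both d and ~d.
All 16 branches close.
Every branch closed; the formula is unsatisfiable.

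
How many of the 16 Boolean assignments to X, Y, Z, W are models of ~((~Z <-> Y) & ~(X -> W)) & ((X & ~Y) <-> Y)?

Initial set: {(~((~Z <-> Y) & ~(X -> W)) & ((X & ~Y) <-> Y))}.
(~((~Z <-> Y) & ~(X -> W)) & ((X & ~Y) <-> Y)): α-rule — add ~((~Z <-> Y) & ~(X -> W)), ((X & ~Y) <-> Y).
~((~Z <-> Y) & ~(X -> W)): β-rule — branch into ~(~Z <-> Y)  //  ~~(X -> W).
  branch 1 (add ~(~Z <-> Y)):
    ((X & ~Y) <-> Y): β-rule — branch into (X & ~Y), Y  //  ~(X & ~Y), ~Y.
      branch 1.1 (add (X & ~Y), Y):
        (X & ~Y): α-rule — add X, ~Y.
        × closes — contains both Y and ~Y.
      branch 1.2 (add ~(X & ~Y), ~Y):
        ~(~Z <-> Y): β-rule — branch into ~Z, ~Y  //  ~~Z, Y.
          branch 1.2.1 (add ~Z, ~Y):
            ~(X & ~Y): β-rule — branch into ~X  //  ~~Y.
              branch 1.2.1.1 (add ~X):
                ○ open, literals {X=false, Y=false, Z=false}.
              branch 1.2.1.2 (add ~~Y):
                × closes — contains both Y and ~Y.
          branch 1.2.2 (add ~~Z, Y):
            × closes — contains both Y and ~Y.
  branch 2 (add ~~(X -> W)):
    ((X & ~Y) <-> Y): β-rule — branch into (X & ~Y), Y  //  ~(X & ~Y), ~Y.
      branch 2.1 (add (X & ~Y), Y):
        (X & ~Y): α-rule — add X, ~Y.
        × closes — contains both Y and ~Y.
      branch 2.2 (add ~(X & ~Y), ~Y):
        ~~(X -> W): β-rule — branch into ~X  //  W.
          branch 2.2.1 (add ~X):
            ~(X & ~Y): β-rule — branch into ~X  //  ~~Y.
              branch 2.2.1.1 (add ~X):
                ○ open, literals {X=false, Y=false}.
              branch 2.2.1.2 (add ~~Y):
                × closes — contains both Y and ~Y.
          branch 2.2.2 (add W):
            ~(X & ~Y): β-rule — branch into ~X  //  ~~Y.
              branch 2.2.2.1 (add ~X):
                ○ open, literals {W=true, X=false, Y=false}.
              branch 2.2.2.2 (add ~~Y):
                × closes — contains both Y and ~Y.
6 branches closed, 3 open.
Each open branch fixes some atoms; the unmentioned ones are free. Counting distinct full assignments: branch {X=false, Y=false, Z=false} (W) contributes 2 new; branch {X=false, Y=false} (Z, W) contributes 2 new; branch {W=true, X=false, Y=false} (Z) contributes 0 new. Total: 4.

4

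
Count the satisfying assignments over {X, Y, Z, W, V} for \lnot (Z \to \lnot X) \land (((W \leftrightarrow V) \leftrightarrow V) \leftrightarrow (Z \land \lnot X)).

Initial set: {T (\lnot (Z \to \lnot X) \land (((W \leftrightarrow V) \leftrightarrow V) \leftrightarrow (Z \land \lnot X)))}.
T (\lnot (Z \to \lnot X) \land (((W \leftrightarrow V) \leftrightarrow V) \leftrightarrow (Z \land \lnot X))): α-rule — add T \lnot (Z \to \lnot X), T (((W \leftrightarrow V) \leftrightarrow V) \leftrightarrow (Z \land \lnot X)).
T \lnot (Z \to \lnot X): α-rule — add T Z, F \lnot X.
T (((W \leftrightarrow V) \leftrightarrow V) \leftrightarrow (Z \land \lnot X)): β-rule — branch into T ((W \leftrightarrow V) \leftrightarrow V), T (Z \land \lnot X)  //  F ((W \leftrightarrow V) \leftrightarrow V), F (Z \land \lnot X).
  branch 1 (add T ((W \leftrightarrow V) \leftrightarrow V), T (Z \land \lnot X)):
    T (Z \land \lnot X): α-rule — add T Z, T \lnot X.
    × closes — contains both X and \lnot X.
  branch 2 (add F ((W \leftrightarrow V) \leftrightarrow V), F (Z \land \lnot X)):
    F ((W \leftrightarrow V) \leftrightarrow V): β-rule — branch into T (W \leftrightarrow V), F V  //  F (W \leftrightarrow V), T V.
      branch 2.1 (add T (W \leftrightarrow V), F V):
        F (Z \land \lnot X): β-rule — branch into F Z  //  F \lnot X.
          branch 2.1.1 (add F Z):
            × closes — contains both Z and \lnot Z.
          branch 2.1.2 (add F \lnot X):
            T (W \leftrightarrow V): β-rule — branch into T W, T V  //  F W, F V.
              branch 2.1.2.1 (add T W, T V):
                × closes — contains both V and \lnot V.
              branch 2.1.2.2 (add F W, F V):
                ○ open, literals {V=0, W=0, X=1, Z=1}.
      branch 2.2 (add F (W \leftrightarrow V), T V):
        F (Z \land \lnot X): β-rule — branch into F Z  //  F \lnot X.
          branch 2.2.1 (add F Z):
            × closes — contains both Z and \lnot Z.
          branch 2.2.2 (add F \lnot X):
            F (W \leftrightarrow V): β-rule — branch into T W, F V  //  F W, T V.
              branch 2.2.2.1 (add T W, F V):
                × closes — contains both V and \lnot V.
              branch 2.2.2.2 (add F W, T V):
                ○ open, literals {V=1, W=0, X=1, Z=1}.
5 branches closed, 2 open.
Each open branch fixes some atoms; the unmentioned ones are free. Counting distinct full assignments: branch {V=0, W=0, X=1, Z=1} (Y) contributes 2 new; branch {V=1, W=0, X=1, Z=1} (Y) contributes 2 new. Total: 4.

4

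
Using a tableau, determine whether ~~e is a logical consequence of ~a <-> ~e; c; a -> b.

Initial set: {(~a <-> ~e); c; (a -> b); ~~~e}.
~~~e: drop double negation, giving ~e.
(~a <-> ~e): β-rule — branch into ~a, ~e  //  ~~a, ~~e.
  branch 1 (add ~a, ~e):
    (a -> b): β-rule — branch into ~a  //  b.
      branch 1.1 (add ~a):
        ○ open, literals {a=false, c=true, e=false}.
      branch 1.2 (add b):
        ○ open, literals {a=false, b=true, c=true, e=false}.
  branch 2 (add ~~a, ~~e):
    × closes — contains both e and ~e.
1 branch closed, 2 open.
An open branch gives a countermodel: a=false, c=true, e=false (unmentioned atoms arbitrary); the premises hold there but the conclusion fails.

No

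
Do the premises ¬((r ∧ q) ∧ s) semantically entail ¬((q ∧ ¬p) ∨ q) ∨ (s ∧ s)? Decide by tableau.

No

Initial set: {¬((r ∧ q) ∧ s); ¬(¬((q ∧ ¬p) ∨ q) ∨ (s ∧ s))}.
¬(¬((q ∧ ¬p) ∨ q) ∨ (s ∧ s)): α-rule — add ¬¬((q ∧ ¬p) ∨ q), ¬(s ∧ s).
¬((r ∧ q) ∧ s): β-rule — branch into ¬(r ∧ q)  //  ¬s.
  branch 1 (add ¬(r ∧ q)):
    ¬¬((q ∧ ¬p) ∨ q): β-rule — branch into (q ∧ ¬p)  //  q.
      branch 1.1 (add (q ∧ ¬p)):
        (q ∧ ¬p): α-rule — add q, ¬p.
        ¬(s ∧ s): β-rule — branch into ¬s  //  ¬s.
          branch 1.1.1 (add ¬s):
            ¬(r ∧ q): β-rule — branch into ¬r  //  ¬q.
              branch 1.1.1.1 (add ¬r):
                ○ open, literals {p=false, q=true, r=false, s=false}.
              branch 1.1.1.2 (add ¬q):
                × closes — contains both q and ¬q.
          branch 1.1.2 (add ¬s):
            ¬(r ∧ q): β-rule — branch into ¬r  //  ¬q.
              branch 1.1.2.1 (add ¬r):
                ○ open, literals {p=false, q=true, r=false, s=false}.
              branch 1.1.2.2 (add ¬q):
                × closes — contains both q and ¬q.
      branch 1.2 (add q):
        ¬(s ∧ s): β-rule — branch into ¬s  //  ¬s.
          branch 1.2.1 (add ¬s):
            ¬(r ∧ q): β-rule — branch into ¬r  //  ¬q.
              branch 1.2.1.1 (add ¬r):
                ○ open, literals {q=true, r=false, s=false}.
              branch 1.2.1.2 (add ¬q):
                × closes — contains both q and ¬q.
          branch 1.2.2 (add ¬s):
            ¬(r ∧ q): β-rule — branch into ¬r  //  ¬q.
              branch 1.2.2.1 (add ¬r):
                ○ open, literals {q=true, r=false, s=false}.
              branch 1.2.2.2 (add ¬q):
                × closes — contains both q and ¬q.
  branch 2 (add ¬s):
    ¬¬((q ∧ ¬p) ∨ q): β-rule — branch into (q ∧ ¬p)  //  q.
      branch 2.1 (add (q ∧ ¬p)):
        (q ∧ ¬p): α-rule — add q, ¬p.
        ¬(s ∧ s): β-rule — branch into ¬s  //  ¬s.
          branch 2.1.1 (add ¬s):
            ○ open, literals {p=false, q=true, s=false}.
          branch 2.1.2 (add ¬s):
            ○ open, literals {p=false, q=true, s=false}.
      branch 2.2 (add q):
        ¬(s ∧ s): β-rule — branch into ¬s  //  ¬s.
          branch 2.2.1 (add ¬s):
            ○ open, literals {q=true, s=false}.
          branch 2.2.2 (add ¬s):
            ○ open, literals {q=true, s=false}.
4 branches closed, 8 open.
An open branch gives a countermodel: p=false, q=true, r=false, s=false (unmentioned atoms arbitrary); the premises hold there but the conclusion fails.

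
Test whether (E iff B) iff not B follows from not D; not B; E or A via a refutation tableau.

Initial set: {not D; not B; (E or A); not ((E iff B) iff not B)}.
(E or A): β-rule — branch into E  //  A.
  branch 1 (add E):
    not ((E iff B) iff not B): β-rule — branch into (E iff B), not not B  //  not (E iff B), not B.
      branch 1.1 (add (E iff B), not not B):
        × closes — contains both B and not B.
      branch 1.2 (add not (E iff B), not B):
        not (E iff B): β-rule — branch into E, not B  //  not E, B.
          branch 1.2.1 (add E, not B):
            ○ open, literals {B=0, D=0, E=1}.
          branch 1.2.2 (add not E, B):
            × closes — contains both E and not E.
  branch 2 (add A):
    not ((E iff B) iff not B): β-rule — branch into (E iff B), not not B  //  not (E iff B), not B.
      branch 2.1 (add (E iff B), not not B):
        × closes — contains both B and not B.
      branch 2.2 (add not (E iff B), not B):
        not (E iff B): β-rule — branch into E, not B  //  not E, B.
          branch 2.2.1 (add E, not B):
            ○ open, literals {A=1, B=0, D=0, E=1}.
          branch 2.2.2 (add not E, B):
            × closes — contains both B and not B.
4 branches closed, 2 open.
An open branch gives a countermodel: B=0, D=0, E=1 (unmentioned atoms arbitrary); the premises hold there but the conclusion fails.

No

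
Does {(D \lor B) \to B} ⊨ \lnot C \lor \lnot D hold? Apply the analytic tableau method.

No

Initial set: {((D \lor B) \to B); \lnot (\lnot C \lor \lnot D)}.
\lnot (\lnot C \lor \lnot D): α-rule — add \lnot \lnot C, \lnot \lnot D.
((D \lor B) \to B): β-rule — branch into \lnot (D \lor B)  //  B.
  branch 1 (add \lnot (D \lor B)):
    \lnot (D \lor B): α-rule — add \lnot D, \lnot B.
    × closes — contains both D and \lnot D.
  branch 2 (add B):
    ○ open, literals {B=T, C=T, D=T}.
1 branch closed, 1 open.
An open branch gives a countermodel: B=T, C=T, D=T (unmentioned atoms arbitrary); the premises hold there but the conclusion fails.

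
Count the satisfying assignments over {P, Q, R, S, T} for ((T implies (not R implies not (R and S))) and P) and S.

8

Initial set: {(((T implies (not R implies not (R and S))) and P) and S)}.
(((T implies (not R implies not (R and S))) and P) and S): α-rule — add ((T implies (not R implies not (R and S))) and P), S.
((T implies (not R implies not (R and S))) and P): α-rule — add (T implies (not R implies not (R and S))), P.
(T implies (not R implies not (R and S))): β-rule — branch into not T  //  (not R implies not (R and S)).
  branch 1 (add not T):
    ○ open, literals {P=T, S=T, T=F}.
  branch 2 (add (not R implies not (R and S))):
    (not R implies not (R and S)): β-rule — branch into not not R  //  not (R and S).
      branch 2.1 (add not not R):
        ○ open, literals {P=T, R=T, S=T}.
      branch 2.2 (add not (R and S)):
        not (R and S): β-rule — branch into not R  //  not S.
          branch 2.2.1 (add not R):
            ○ open, literals {P=T, R=F, S=T}.
          branch 2.2.2 (add not S):
            × closes — contains both S and not S.
1 branch closed, 3 open.
Each open branch fixes some atoms; the unmentioned ones are free. Counting distinct full assignments: branch {P=T, S=T, T=F} (Q, R) contributes 4 new; branch {P=T, R=T, S=T} (Q, T) contributes 2 new; branch {P=T, R=F, S=T} (Q, T) contributes 2 new. Total: 8.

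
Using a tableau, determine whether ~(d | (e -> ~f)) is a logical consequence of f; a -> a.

Initial set: {f; (a -> a); ~~(d | (e -> ~f))}.
(a -> a): β-rule — branch into ~a  //  a.
  branch 1 (add ~a):
    ~~(d | (e -> ~f)): β-rule — branch into d  //  (e -> ~f).
      branch 1.1 (add d):
        ○ open, literals {a=0, d=1, f=1}.
      branch 1.2 (add (e -> ~f)):
        (e -> ~f): β-rule — branch into ~e  //  ~f.
          branch 1.2.1 (add ~e):
            ○ open, literals {a=0, e=0, f=1}.
          branch 1.2.2 (add ~f):
            × closes — contains both f and ~f.
  branch 2 (add a):
    ~~(d | (e -> ~f)): β-rule — branch into d  //  (e -> ~f).
      branch 2.1 (add d):
        ○ open, literals {a=1, d=1, f=1}.
      branch 2.2 (add (e -> ~f)):
        (e -> ~f): β-rule — branch into ~e  //  ~f.
          branch 2.2.1 (add ~e):
            ○ open, literals {a=1, e=0, f=1}.
          branch 2.2.2 (add ~f):
            × closes — contains both f and ~f.
2 branches closed, 4 open.
An open branch gives a countermodel: a=0, d=1, f=1 (unmentioned atoms arbitrary); the premises hold there but the conclusion fails.

No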